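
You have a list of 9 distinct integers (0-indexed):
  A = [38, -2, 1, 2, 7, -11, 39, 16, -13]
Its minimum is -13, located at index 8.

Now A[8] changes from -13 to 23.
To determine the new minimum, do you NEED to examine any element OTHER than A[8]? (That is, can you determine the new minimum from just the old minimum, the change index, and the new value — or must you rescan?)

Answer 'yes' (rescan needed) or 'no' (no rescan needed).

Answer: yes

Derivation:
Old min = -13 at index 8
Change at index 8: -13 -> 23
Index 8 WAS the min and new value 23 > old min -13. Must rescan other elements to find the new min.
Needs rescan: yes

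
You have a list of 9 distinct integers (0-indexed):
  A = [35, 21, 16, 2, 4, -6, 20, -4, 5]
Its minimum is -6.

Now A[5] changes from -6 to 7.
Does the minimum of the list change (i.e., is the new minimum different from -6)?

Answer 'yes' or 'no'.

Answer: yes

Derivation:
Old min = -6
Change: A[5] -6 -> 7
Changed element was the min; new min must be rechecked.
New min = -4; changed? yes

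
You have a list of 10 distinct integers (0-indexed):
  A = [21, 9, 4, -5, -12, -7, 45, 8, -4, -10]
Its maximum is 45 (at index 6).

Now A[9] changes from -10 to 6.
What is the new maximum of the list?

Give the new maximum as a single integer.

Old max = 45 (at index 6)
Change: A[9] -10 -> 6
Changed element was NOT the old max.
  New max = max(old_max, new_val) = max(45, 6) = 45

Answer: 45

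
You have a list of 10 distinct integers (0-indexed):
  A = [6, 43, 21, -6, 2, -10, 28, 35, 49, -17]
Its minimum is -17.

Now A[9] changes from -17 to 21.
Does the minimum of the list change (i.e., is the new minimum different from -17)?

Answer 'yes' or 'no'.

Answer: yes

Derivation:
Old min = -17
Change: A[9] -17 -> 21
Changed element was the min; new min must be rechecked.
New min = -10; changed? yes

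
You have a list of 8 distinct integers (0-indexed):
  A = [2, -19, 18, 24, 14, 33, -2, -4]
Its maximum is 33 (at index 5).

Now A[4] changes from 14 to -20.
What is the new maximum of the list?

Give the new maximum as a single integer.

Old max = 33 (at index 5)
Change: A[4] 14 -> -20
Changed element was NOT the old max.
  New max = max(old_max, new_val) = max(33, -20) = 33

Answer: 33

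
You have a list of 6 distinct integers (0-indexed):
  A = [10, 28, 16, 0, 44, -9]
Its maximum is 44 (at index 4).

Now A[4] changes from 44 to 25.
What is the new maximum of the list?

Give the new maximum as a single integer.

Answer: 28

Derivation:
Old max = 44 (at index 4)
Change: A[4] 44 -> 25
Changed element WAS the max -> may need rescan.
  Max of remaining elements: 28
  New max = max(25, 28) = 28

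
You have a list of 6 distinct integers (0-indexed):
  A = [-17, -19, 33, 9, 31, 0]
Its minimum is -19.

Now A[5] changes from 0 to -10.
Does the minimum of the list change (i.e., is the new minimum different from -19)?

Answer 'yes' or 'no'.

Answer: no

Derivation:
Old min = -19
Change: A[5] 0 -> -10
Changed element was NOT the min; min changes only if -10 < -19.
New min = -19; changed? no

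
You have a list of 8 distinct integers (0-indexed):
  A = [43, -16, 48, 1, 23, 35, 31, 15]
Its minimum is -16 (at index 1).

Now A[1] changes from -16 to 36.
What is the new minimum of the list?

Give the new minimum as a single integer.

Answer: 1

Derivation:
Old min = -16 (at index 1)
Change: A[1] -16 -> 36
Changed element WAS the min. Need to check: is 36 still <= all others?
  Min of remaining elements: 1
  New min = min(36, 1) = 1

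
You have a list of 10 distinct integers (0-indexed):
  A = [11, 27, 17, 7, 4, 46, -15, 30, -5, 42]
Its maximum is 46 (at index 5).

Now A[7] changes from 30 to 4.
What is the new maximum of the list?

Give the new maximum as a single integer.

Answer: 46

Derivation:
Old max = 46 (at index 5)
Change: A[7] 30 -> 4
Changed element was NOT the old max.
  New max = max(old_max, new_val) = max(46, 4) = 46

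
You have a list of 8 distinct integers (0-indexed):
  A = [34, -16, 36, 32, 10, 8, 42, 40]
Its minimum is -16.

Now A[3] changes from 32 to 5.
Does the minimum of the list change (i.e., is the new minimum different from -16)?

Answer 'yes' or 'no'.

Answer: no

Derivation:
Old min = -16
Change: A[3] 32 -> 5
Changed element was NOT the min; min changes only if 5 < -16.
New min = -16; changed? no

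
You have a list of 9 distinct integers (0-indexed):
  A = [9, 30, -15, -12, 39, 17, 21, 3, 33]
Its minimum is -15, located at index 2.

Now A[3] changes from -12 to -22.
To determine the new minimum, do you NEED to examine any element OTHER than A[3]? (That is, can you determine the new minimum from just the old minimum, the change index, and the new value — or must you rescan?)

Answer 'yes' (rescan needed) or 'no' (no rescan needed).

Answer: no

Derivation:
Old min = -15 at index 2
Change at index 3: -12 -> -22
Index 3 was NOT the min. New min = min(-15, -22). No rescan of other elements needed.
Needs rescan: no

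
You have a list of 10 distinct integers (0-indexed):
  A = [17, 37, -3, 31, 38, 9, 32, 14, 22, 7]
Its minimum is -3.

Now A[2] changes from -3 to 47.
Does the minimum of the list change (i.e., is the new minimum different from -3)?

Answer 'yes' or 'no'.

Old min = -3
Change: A[2] -3 -> 47
Changed element was the min; new min must be rechecked.
New min = 7; changed? yes

Answer: yes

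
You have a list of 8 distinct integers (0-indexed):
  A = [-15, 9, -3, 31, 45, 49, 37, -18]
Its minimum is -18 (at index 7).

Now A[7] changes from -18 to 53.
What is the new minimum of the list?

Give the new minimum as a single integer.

Old min = -18 (at index 7)
Change: A[7] -18 -> 53
Changed element WAS the min. Need to check: is 53 still <= all others?
  Min of remaining elements: -15
  New min = min(53, -15) = -15

Answer: -15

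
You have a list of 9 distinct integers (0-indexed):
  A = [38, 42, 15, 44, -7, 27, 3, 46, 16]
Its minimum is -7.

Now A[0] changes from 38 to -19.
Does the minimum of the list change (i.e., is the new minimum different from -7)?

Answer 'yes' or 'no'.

Old min = -7
Change: A[0] 38 -> -19
Changed element was NOT the min; min changes only if -19 < -7.
New min = -19; changed? yes

Answer: yes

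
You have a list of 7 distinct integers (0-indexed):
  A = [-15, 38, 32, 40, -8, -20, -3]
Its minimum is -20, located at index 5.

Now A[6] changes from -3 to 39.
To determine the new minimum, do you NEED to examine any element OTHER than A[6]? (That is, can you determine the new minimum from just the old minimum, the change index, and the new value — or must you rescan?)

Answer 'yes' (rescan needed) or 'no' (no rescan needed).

Old min = -20 at index 5
Change at index 6: -3 -> 39
Index 6 was NOT the min. New min = min(-20, 39). No rescan of other elements needed.
Needs rescan: no

Answer: no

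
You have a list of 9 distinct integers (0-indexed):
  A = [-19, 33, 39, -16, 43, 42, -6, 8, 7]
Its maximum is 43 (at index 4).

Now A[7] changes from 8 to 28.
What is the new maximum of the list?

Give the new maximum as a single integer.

Answer: 43

Derivation:
Old max = 43 (at index 4)
Change: A[7] 8 -> 28
Changed element was NOT the old max.
  New max = max(old_max, new_val) = max(43, 28) = 43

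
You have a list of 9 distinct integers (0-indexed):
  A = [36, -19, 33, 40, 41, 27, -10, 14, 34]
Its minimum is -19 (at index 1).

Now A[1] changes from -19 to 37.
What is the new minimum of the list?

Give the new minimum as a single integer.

Old min = -19 (at index 1)
Change: A[1] -19 -> 37
Changed element WAS the min. Need to check: is 37 still <= all others?
  Min of remaining elements: -10
  New min = min(37, -10) = -10

Answer: -10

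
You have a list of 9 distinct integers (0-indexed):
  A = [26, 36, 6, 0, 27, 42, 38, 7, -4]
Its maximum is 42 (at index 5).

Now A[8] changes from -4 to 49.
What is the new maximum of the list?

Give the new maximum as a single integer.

Answer: 49

Derivation:
Old max = 42 (at index 5)
Change: A[8] -4 -> 49
Changed element was NOT the old max.
  New max = max(old_max, new_val) = max(42, 49) = 49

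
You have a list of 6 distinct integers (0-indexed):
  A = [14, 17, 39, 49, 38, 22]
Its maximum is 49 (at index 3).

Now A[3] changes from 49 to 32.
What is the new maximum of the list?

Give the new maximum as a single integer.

Old max = 49 (at index 3)
Change: A[3] 49 -> 32
Changed element WAS the max -> may need rescan.
  Max of remaining elements: 39
  New max = max(32, 39) = 39

Answer: 39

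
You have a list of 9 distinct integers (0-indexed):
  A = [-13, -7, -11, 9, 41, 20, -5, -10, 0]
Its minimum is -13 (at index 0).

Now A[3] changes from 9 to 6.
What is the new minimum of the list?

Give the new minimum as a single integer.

Old min = -13 (at index 0)
Change: A[3] 9 -> 6
Changed element was NOT the old min.
  New min = min(old_min, new_val) = min(-13, 6) = -13

Answer: -13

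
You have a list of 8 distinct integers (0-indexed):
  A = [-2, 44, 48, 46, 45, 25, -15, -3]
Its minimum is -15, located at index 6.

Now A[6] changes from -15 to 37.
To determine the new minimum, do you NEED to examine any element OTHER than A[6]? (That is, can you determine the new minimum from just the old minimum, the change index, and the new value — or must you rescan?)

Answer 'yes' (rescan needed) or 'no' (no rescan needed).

Answer: yes

Derivation:
Old min = -15 at index 6
Change at index 6: -15 -> 37
Index 6 WAS the min and new value 37 > old min -15. Must rescan other elements to find the new min.
Needs rescan: yes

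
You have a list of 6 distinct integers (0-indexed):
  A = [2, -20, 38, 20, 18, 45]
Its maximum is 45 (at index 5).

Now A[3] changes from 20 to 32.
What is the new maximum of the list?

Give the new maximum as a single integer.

Old max = 45 (at index 5)
Change: A[3] 20 -> 32
Changed element was NOT the old max.
  New max = max(old_max, new_val) = max(45, 32) = 45

Answer: 45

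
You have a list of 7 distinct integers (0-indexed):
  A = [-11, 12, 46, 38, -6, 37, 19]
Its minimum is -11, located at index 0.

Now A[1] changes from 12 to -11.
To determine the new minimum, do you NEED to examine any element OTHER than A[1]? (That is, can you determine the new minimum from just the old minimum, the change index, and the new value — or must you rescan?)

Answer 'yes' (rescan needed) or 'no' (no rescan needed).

Answer: no

Derivation:
Old min = -11 at index 0
Change at index 1: 12 -> -11
Index 1 was NOT the min. New min = min(-11, -11). No rescan of other elements needed.
Needs rescan: no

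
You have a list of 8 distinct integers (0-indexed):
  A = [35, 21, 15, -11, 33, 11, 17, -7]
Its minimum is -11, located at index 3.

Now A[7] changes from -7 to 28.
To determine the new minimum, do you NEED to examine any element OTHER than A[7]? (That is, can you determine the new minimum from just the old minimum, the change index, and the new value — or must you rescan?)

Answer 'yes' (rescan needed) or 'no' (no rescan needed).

Answer: no

Derivation:
Old min = -11 at index 3
Change at index 7: -7 -> 28
Index 7 was NOT the min. New min = min(-11, 28). No rescan of other elements needed.
Needs rescan: no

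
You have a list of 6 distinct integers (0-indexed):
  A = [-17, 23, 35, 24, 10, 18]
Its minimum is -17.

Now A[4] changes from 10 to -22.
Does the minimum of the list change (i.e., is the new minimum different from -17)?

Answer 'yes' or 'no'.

Answer: yes

Derivation:
Old min = -17
Change: A[4] 10 -> -22
Changed element was NOT the min; min changes only if -22 < -17.
New min = -22; changed? yes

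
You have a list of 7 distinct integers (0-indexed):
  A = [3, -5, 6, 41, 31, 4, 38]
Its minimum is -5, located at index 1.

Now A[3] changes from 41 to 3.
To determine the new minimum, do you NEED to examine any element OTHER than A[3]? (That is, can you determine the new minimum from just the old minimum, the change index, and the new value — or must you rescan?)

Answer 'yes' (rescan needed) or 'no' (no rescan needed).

Old min = -5 at index 1
Change at index 3: 41 -> 3
Index 3 was NOT the min. New min = min(-5, 3). No rescan of other elements needed.
Needs rescan: no

Answer: no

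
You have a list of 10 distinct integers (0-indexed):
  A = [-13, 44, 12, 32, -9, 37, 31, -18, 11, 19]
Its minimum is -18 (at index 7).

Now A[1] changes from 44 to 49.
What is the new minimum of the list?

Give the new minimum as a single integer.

Answer: -18

Derivation:
Old min = -18 (at index 7)
Change: A[1] 44 -> 49
Changed element was NOT the old min.
  New min = min(old_min, new_val) = min(-18, 49) = -18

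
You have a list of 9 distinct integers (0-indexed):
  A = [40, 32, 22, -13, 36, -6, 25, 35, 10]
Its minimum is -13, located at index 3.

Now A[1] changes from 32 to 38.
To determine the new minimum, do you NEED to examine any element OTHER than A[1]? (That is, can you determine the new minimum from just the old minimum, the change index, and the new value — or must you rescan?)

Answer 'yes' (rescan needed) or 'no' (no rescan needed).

Old min = -13 at index 3
Change at index 1: 32 -> 38
Index 1 was NOT the min. New min = min(-13, 38). No rescan of other elements needed.
Needs rescan: no

Answer: no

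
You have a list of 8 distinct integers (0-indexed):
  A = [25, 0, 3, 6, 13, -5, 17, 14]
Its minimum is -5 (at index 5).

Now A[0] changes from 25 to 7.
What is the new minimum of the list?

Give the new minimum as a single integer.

Answer: -5

Derivation:
Old min = -5 (at index 5)
Change: A[0] 25 -> 7
Changed element was NOT the old min.
  New min = min(old_min, new_val) = min(-5, 7) = -5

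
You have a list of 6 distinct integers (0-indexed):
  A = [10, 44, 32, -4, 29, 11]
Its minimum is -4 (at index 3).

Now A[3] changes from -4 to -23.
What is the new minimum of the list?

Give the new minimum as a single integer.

Answer: -23

Derivation:
Old min = -4 (at index 3)
Change: A[3] -4 -> -23
Changed element WAS the min. Need to check: is -23 still <= all others?
  Min of remaining elements: 10
  New min = min(-23, 10) = -23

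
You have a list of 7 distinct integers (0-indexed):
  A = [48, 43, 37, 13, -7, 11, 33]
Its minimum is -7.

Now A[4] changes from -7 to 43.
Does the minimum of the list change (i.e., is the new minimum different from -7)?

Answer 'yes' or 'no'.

Old min = -7
Change: A[4] -7 -> 43
Changed element was the min; new min must be rechecked.
New min = 11; changed? yes

Answer: yes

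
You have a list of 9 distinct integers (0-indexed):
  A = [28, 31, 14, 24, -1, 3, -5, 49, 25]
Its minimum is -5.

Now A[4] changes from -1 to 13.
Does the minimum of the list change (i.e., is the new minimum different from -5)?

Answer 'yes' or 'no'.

Answer: no

Derivation:
Old min = -5
Change: A[4] -1 -> 13
Changed element was NOT the min; min changes only if 13 < -5.
New min = -5; changed? no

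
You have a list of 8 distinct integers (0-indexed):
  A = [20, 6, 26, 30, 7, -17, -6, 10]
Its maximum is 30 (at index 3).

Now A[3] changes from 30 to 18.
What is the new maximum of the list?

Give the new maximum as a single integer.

Old max = 30 (at index 3)
Change: A[3] 30 -> 18
Changed element WAS the max -> may need rescan.
  Max of remaining elements: 26
  New max = max(18, 26) = 26

Answer: 26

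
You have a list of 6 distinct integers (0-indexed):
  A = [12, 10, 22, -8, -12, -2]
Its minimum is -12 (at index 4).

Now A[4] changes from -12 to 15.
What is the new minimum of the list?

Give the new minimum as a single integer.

Old min = -12 (at index 4)
Change: A[4] -12 -> 15
Changed element WAS the min. Need to check: is 15 still <= all others?
  Min of remaining elements: -8
  New min = min(15, -8) = -8

Answer: -8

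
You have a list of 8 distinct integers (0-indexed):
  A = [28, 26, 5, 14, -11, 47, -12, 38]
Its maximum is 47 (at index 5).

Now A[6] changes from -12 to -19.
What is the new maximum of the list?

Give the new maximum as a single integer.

Old max = 47 (at index 5)
Change: A[6] -12 -> -19
Changed element was NOT the old max.
  New max = max(old_max, new_val) = max(47, -19) = 47

Answer: 47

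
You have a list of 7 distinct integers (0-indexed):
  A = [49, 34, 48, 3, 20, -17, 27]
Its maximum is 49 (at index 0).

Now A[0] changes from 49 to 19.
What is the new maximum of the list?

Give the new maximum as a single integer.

Answer: 48

Derivation:
Old max = 49 (at index 0)
Change: A[0] 49 -> 19
Changed element WAS the max -> may need rescan.
  Max of remaining elements: 48
  New max = max(19, 48) = 48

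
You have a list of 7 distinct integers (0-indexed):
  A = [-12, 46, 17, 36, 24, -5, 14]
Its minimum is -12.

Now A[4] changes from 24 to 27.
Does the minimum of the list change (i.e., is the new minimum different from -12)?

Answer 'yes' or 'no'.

Answer: no

Derivation:
Old min = -12
Change: A[4] 24 -> 27
Changed element was NOT the min; min changes only if 27 < -12.
New min = -12; changed? no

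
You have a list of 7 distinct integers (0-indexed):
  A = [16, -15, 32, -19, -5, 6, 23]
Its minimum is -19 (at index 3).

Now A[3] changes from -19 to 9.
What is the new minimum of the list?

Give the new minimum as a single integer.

Answer: -15

Derivation:
Old min = -19 (at index 3)
Change: A[3] -19 -> 9
Changed element WAS the min. Need to check: is 9 still <= all others?
  Min of remaining elements: -15
  New min = min(9, -15) = -15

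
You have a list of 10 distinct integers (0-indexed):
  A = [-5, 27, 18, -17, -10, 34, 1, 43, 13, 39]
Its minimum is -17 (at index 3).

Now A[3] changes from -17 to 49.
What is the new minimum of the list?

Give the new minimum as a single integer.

Old min = -17 (at index 3)
Change: A[3] -17 -> 49
Changed element WAS the min. Need to check: is 49 still <= all others?
  Min of remaining elements: -10
  New min = min(49, -10) = -10

Answer: -10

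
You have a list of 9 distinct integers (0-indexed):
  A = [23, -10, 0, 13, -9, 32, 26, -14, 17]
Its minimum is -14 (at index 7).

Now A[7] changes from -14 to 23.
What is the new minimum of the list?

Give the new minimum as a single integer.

Answer: -10

Derivation:
Old min = -14 (at index 7)
Change: A[7] -14 -> 23
Changed element WAS the min. Need to check: is 23 still <= all others?
  Min of remaining elements: -10
  New min = min(23, -10) = -10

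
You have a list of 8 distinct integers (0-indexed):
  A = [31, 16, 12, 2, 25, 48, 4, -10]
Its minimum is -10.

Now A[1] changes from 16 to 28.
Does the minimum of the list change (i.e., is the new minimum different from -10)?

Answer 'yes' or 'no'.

Old min = -10
Change: A[1] 16 -> 28
Changed element was NOT the min; min changes only if 28 < -10.
New min = -10; changed? no

Answer: no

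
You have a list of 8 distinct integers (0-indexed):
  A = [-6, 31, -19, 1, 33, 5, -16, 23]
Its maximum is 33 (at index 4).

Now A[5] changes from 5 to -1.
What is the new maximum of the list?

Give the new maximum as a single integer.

Old max = 33 (at index 4)
Change: A[5] 5 -> -1
Changed element was NOT the old max.
  New max = max(old_max, new_val) = max(33, -1) = 33

Answer: 33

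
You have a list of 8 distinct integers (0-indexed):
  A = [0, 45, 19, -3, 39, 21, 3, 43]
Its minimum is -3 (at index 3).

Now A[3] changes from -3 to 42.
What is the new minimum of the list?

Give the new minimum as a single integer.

Answer: 0

Derivation:
Old min = -3 (at index 3)
Change: A[3] -3 -> 42
Changed element WAS the min. Need to check: is 42 still <= all others?
  Min of remaining elements: 0
  New min = min(42, 0) = 0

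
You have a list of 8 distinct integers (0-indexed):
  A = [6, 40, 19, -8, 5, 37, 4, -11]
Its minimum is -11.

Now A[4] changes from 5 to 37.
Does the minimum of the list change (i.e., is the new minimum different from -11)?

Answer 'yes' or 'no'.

Answer: no

Derivation:
Old min = -11
Change: A[4] 5 -> 37
Changed element was NOT the min; min changes only if 37 < -11.
New min = -11; changed? no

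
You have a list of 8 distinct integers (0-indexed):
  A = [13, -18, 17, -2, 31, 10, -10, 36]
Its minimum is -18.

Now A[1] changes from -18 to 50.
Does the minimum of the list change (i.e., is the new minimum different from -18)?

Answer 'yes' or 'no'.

Old min = -18
Change: A[1] -18 -> 50
Changed element was the min; new min must be rechecked.
New min = -10; changed? yes

Answer: yes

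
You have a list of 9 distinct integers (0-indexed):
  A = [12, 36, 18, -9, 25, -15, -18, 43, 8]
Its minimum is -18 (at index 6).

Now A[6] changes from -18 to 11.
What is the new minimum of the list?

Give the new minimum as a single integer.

Old min = -18 (at index 6)
Change: A[6] -18 -> 11
Changed element WAS the min. Need to check: is 11 still <= all others?
  Min of remaining elements: -15
  New min = min(11, -15) = -15

Answer: -15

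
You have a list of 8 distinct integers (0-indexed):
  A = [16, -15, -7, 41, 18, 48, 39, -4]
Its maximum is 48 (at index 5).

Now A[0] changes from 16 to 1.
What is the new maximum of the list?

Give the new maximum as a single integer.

Answer: 48

Derivation:
Old max = 48 (at index 5)
Change: A[0] 16 -> 1
Changed element was NOT the old max.
  New max = max(old_max, new_val) = max(48, 1) = 48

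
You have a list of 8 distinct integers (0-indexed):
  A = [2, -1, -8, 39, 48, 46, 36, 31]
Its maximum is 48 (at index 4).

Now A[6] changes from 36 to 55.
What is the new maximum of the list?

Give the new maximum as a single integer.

Old max = 48 (at index 4)
Change: A[6] 36 -> 55
Changed element was NOT the old max.
  New max = max(old_max, new_val) = max(48, 55) = 55

Answer: 55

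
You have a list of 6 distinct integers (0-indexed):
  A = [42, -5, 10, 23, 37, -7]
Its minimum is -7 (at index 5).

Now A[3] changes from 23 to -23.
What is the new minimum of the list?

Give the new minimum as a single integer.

Answer: -23

Derivation:
Old min = -7 (at index 5)
Change: A[3] 23 -> -23
Changed element was NOT the old min.
  New min = min(old_min, new_val) = min(-7, -23) = -23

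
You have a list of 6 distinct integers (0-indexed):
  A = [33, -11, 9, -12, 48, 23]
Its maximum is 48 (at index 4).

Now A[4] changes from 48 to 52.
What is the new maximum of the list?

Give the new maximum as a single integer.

Old max = 48 (at index 4)
Change: A[4] 48 -> 52
Changed element WAS the max -> may need rescan.
  Max of remaining elements: 33
  New max = max(52, 33) = 52

Answer: 52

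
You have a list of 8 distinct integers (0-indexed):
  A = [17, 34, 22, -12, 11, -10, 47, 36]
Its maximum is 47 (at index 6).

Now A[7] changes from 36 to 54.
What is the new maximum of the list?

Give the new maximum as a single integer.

Old max = 47 (at index 6)
Change: A[7] 36 -> 54
Changed element was NOT the old max.
  New max = max(old_max, new_val) = max(47, 54) = 54

Answer: 54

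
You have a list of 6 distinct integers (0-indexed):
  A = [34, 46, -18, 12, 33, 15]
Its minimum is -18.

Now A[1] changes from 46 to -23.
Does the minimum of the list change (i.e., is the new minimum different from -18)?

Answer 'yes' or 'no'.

Answer: yes

Derivation:
Old min = -18
Change: A[1] 46 -> -23
Changed element was NOT the min; min changes only if -23 < -18.
New min = -23; changed? yes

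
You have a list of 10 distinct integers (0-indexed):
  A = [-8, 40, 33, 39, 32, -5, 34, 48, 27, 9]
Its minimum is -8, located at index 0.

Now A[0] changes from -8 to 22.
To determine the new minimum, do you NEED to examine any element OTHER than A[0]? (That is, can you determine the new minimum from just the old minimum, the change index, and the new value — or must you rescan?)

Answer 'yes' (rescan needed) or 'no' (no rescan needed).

Old min = -8 at index 0
Change at index 0: -8 -> 22
Index 0 WAS the min and new value 22 > old min -8. Must rescan other elements to find the new min.
Needs rescan: yes

Answer: yes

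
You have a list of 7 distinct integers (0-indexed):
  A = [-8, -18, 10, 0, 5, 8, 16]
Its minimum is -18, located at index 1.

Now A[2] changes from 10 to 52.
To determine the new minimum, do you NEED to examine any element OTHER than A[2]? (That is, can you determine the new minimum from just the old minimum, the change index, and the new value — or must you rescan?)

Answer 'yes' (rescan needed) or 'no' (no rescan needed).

Old min = -18 at index 1
Change at index 2: 10 -> 52
Index 2 was NOT the min. New min = min(-18, 52). No rescan of other elements needed.
Needs rescan: no

Answer: no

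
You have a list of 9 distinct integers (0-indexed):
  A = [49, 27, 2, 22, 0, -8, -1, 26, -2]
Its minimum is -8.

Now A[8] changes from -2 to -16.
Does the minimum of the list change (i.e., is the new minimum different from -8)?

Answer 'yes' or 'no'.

Answer: yes

Derivation:
Old min = -8
Change: A[8] -2 -> -16
Changed element was NOT the min; min changes only if -16 < -8.
New min = -16; changed? yes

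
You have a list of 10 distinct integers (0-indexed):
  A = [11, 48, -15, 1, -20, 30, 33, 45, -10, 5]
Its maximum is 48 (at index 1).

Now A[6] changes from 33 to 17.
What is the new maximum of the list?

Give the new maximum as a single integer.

Old max = 48 (at index 1)
Change: A[6] 33 -> 17
Changed element was NOT the old max.
  New max = max(old_max, new_val) = max(48, 17) = 48

Answer: 48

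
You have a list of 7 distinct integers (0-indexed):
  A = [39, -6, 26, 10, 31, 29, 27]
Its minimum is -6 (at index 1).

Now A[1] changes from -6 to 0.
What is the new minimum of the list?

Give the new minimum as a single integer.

Answer: 0

Derivation:
Old min = -6 (at index 1)
Change: A[1] -6 -> 0
Changed element WAS the min. Need to check: is 0 still <= all others?
  Min of remaining elements: 10
  New min = min(0, 10) = 0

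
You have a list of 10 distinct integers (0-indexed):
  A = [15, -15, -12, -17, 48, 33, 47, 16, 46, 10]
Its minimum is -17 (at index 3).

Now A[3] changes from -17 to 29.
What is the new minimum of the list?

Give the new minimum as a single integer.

Answer: -15

Derivation:
Old min = -17 (at index 3)
Change: A[3] -17 -> 29
Changed element WAS the min. Need to check: is 29 still <= all others?
  Min of remaining elements: -15
  New min = min(29, -15) = -15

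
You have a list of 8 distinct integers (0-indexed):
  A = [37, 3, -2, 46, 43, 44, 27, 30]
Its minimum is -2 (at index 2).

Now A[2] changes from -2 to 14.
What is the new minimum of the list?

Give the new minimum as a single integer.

Answer: 3

Derivation:
Old min = -2 (at index 2)
Change: A[2] -2 -> 14
Changed element WAS the min. Need to check: is 14 still <= all others?
  Min of remaining elements: 3
  New min = min(14, 3) = 3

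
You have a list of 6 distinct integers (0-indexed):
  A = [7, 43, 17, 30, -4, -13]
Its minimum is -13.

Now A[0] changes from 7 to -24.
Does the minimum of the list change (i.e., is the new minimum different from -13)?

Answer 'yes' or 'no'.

Answer: yes

Derivation:
Old min = -13
Change: A[0] 7 -> -24
Changed element was NOT the min; min changes only if -24 < -13.
New min = -24; changed? yes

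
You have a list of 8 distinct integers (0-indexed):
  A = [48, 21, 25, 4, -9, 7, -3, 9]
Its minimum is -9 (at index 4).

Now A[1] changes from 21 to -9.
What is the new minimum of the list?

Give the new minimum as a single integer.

Old min = -9 (at index 4)
Change: A[1] 21 -> -9
Changed element was NOT the old min.
  New min = min(old_min, new_val) = min(-9, -9) = -9

Answer: -9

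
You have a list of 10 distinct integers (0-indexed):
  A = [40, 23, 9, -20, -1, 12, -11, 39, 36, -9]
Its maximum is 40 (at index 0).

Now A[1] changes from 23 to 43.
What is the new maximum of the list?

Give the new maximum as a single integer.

Answer: 43

Derivation:
Old max = 40 (at index 0)
Change: A[1] 23 -> 43
Changed element was NOT the old max.
  New max = max(old_max, new_val) = max(40, 43) = 43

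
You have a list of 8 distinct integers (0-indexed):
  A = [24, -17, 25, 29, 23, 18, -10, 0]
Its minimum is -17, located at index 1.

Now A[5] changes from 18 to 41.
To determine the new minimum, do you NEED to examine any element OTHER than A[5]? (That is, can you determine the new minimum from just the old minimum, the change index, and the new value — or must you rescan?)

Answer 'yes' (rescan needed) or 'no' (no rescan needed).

Answer: no

Derivation:
Old min = -17 at index 1
Change at index 5: 18 -> 41
Index 5 was NOT the min. New min = min(-17, 41). No rescan of other elements needed.
Needs rescan: no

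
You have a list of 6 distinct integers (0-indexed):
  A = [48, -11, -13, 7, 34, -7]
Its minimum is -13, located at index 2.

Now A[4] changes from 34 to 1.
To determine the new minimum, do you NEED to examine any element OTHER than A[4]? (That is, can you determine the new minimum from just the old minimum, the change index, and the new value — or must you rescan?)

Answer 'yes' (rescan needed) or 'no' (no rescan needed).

Old min = -13 at index 2
Change at index 4: 34 -> 1
Index 4 was NOT the min. New min = min(-13, 1). No rescan of other elements needed.
Needs rescan: no

Answer: no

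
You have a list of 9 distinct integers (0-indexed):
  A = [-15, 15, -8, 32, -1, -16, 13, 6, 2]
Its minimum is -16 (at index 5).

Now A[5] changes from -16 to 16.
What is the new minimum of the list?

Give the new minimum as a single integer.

Answer: -15

Derivation:
Old min = -16 (at index 5)
Change: A[5] -16 -> 16
Changed element WAS the min. Need to check: is 16 still <= all others?
  Min of remaining elements: -15
  New min = min(16, -15) = -15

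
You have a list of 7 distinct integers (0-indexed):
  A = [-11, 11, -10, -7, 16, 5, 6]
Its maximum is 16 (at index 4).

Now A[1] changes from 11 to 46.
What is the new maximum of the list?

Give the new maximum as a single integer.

Old max = 16 (at index 4)
Change: A[1] 11 -> 46
Changed element was NOT the old max.
  New max = max(old_max, new_val) = max(16, 46) = 46

Answer: 46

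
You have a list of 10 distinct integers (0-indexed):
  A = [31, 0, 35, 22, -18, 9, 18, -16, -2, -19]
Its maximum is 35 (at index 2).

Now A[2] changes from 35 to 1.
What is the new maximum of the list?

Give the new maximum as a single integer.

Answer: 31

Derivation:
Old max = 35 (at index 2)
Change: A[2] 35 -> 1
Changed element WAS the max -> may need rescan.
  Max of remaining elements: 31
  New max = max(1, 31) = 31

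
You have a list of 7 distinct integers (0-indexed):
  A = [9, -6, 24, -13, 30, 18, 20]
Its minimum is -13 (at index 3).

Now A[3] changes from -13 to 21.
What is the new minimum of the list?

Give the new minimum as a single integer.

Old min = -13 (at index 3)
Change: A[3] -13 -> 21
Changed element WAS the min. Need to check: is 21 still <= all others?
  Min of remaining elements: -6
  New min = min(21, -6) = -6

Answer: -6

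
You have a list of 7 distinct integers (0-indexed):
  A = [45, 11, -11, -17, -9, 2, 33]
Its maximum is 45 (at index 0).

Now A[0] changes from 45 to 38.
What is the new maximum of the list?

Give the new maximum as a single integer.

Old max = 45 (at index 0)
Change: A[0] 45 -> 38
Changed element WAS the max -> may need rescan.
  Max of remaining elements: 33
  New max = max(38, 33) = 38

Answer: 38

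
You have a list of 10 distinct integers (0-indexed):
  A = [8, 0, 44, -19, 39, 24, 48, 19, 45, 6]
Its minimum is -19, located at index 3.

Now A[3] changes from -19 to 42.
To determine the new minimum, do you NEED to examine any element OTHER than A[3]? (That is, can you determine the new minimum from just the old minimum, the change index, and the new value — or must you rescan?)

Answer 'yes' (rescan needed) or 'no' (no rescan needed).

Old min = -19 at index 3
Change at index 3: -19 -> 42
Index 3 WAS the min and new value 42 > old min -19. Must rescan other elements to find the new min.
Needs rescan: yes

Answer: yes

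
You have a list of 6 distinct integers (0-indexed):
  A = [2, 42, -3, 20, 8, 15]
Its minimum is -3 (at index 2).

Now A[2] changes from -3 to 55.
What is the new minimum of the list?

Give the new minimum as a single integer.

Answer: 2

Derivation:
Old min = -3 (at index 2)
Change: A[2] -3 -> 55
Changed element WAS the min. Need to check: is 55 still <= all others?
  Min of remaining elements: 2
  New min = min(55, 2) = 2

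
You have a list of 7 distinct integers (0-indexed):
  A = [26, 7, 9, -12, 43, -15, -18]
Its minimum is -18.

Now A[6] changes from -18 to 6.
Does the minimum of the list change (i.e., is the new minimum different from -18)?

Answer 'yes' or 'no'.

Answer: yes

Derivation:
Old min = -18
Change: A[6] -18 -> 6
Changed element was the min; new min must be rechecked.
New min = -15; changed? yes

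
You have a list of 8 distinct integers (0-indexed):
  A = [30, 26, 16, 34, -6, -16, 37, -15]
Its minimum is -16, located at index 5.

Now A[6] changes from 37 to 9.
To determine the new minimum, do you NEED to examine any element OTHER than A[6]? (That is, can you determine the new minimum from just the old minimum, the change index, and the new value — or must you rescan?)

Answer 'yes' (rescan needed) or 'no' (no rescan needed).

Answer: no

Derivation:
Old min = -16 at index 5
Change at index 6: 37 -> 9
Index 6 was NOT the min. New min = min(-16, 9). No rescan of other elements needed.
Needs rescan: no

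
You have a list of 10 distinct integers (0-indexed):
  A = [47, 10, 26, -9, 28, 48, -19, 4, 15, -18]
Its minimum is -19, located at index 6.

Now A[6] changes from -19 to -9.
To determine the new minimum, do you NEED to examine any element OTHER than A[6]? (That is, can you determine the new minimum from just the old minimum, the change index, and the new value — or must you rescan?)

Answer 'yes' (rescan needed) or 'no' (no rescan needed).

Answer: yes

Derivation:
Old min = -19 at index 6
Change at index 6: -19 -> -9
Index 6 WAS the min and new value -9 > old min -19. Must rescan other elements to find the new min.
Needs rescan: yes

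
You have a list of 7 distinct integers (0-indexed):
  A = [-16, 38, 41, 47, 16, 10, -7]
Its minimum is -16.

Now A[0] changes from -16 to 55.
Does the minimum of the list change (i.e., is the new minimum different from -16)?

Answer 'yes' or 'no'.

Old min = -16
Change: A[0] -16 -> 55
Changed element was the min; new min must be rechecked.
New min = -7; changed? yes

Answer: yes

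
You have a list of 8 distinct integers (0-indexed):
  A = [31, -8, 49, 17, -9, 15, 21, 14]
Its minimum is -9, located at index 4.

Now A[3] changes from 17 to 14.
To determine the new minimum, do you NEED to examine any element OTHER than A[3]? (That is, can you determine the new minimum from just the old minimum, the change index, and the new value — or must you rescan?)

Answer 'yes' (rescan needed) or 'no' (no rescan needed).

Answer: no

Derivation:
Old min = -9 at index 4
Change at index 3: 17 -> 14
Index 3 was NOT the min. New min = min(-9, 14). No rescan of other elements needed.
Needs rescan: no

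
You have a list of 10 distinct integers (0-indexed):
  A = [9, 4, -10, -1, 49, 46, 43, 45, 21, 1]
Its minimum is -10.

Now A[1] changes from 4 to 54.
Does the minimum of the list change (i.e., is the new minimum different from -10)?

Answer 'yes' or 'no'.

Answer: no

Derivation:
Old min = -10
Change: A[1] 4 -> 54
Changed element was NOT the min; min changes only if 54 < -10.
New min = -10; changed? no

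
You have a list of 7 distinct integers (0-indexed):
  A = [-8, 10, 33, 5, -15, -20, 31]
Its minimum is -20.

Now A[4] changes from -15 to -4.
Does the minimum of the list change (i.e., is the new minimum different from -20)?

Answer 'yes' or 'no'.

Old min = -20
Change: A[4] -15 -> -4
Changed element was NOT the min; min changes only if -4 < -20.
New min = -20; changed? no

Answer: no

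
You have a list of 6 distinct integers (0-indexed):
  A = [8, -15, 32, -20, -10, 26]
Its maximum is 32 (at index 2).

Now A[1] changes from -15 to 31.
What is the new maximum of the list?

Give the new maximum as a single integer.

Old max = 32 (at index 2)
Change: A[1] -15 -> 31
Changed element was NOT the old max.
  New max = max(old_max, new_val) = max(32, 31) = 32

Answer: 32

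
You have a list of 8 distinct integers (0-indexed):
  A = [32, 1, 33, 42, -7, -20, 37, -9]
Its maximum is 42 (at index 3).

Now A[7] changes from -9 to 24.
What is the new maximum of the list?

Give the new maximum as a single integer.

Old max = 42 (at index 3)
Change: A[7] -9 -> 24
Changed element was NOT the old max.
  New max = max(old_max, new_val) = max(42, 24) = 42

Answer: 42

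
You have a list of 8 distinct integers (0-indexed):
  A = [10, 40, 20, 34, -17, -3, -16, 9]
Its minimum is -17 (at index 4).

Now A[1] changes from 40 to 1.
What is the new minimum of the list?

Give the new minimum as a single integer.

Old min = -17 (at index 4)
Change: A[1] 40 -> 1
Changed element was NOT the old min.
  New min = min(old_min, new_val) = min(-17, 1) = -17

Answer: -17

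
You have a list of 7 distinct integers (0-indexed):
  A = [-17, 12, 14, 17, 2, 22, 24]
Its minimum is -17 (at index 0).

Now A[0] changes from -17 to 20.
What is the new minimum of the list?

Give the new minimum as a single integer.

Old min = -17 (at index 0)
Change: A[0] -17 -> 20
Changed element WAS the min. Need to check: is 20 still <= all others?
  Min of remaining elements: 2
  New min = min(20, 2) = 2

Answer: 2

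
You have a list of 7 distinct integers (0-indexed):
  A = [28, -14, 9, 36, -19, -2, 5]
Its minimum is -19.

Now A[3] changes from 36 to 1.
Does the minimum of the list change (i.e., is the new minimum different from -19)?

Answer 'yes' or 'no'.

Old min = -19
Change: A[3] 36 -> 1
Changed element was NOT the min; min changes only if 1 < -19.
New min = -19; changed? no

Answer: no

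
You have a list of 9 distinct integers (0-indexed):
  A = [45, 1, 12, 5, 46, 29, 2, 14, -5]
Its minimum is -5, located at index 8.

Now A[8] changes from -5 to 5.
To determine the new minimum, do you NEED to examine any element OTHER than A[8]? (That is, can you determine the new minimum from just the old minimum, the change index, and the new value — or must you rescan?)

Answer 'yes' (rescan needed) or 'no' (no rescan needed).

Old min = -5 at index 8
Change at index 8: -5 -> 5
Index 8 WAS the min and new value 5 > old min -5. Must rescan other elements to find the new min.
Needs rescan: yes

Answer: yes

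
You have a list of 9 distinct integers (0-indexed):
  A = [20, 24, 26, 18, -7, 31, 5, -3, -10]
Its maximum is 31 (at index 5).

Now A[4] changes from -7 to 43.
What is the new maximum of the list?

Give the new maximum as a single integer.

Old max = 31 (at index 5)
Change: A[4] -7 -> 43
Changed element was NOT the old max.
  New max = max(old_max, new_val) = max(31, 43) = 43

Answer: 43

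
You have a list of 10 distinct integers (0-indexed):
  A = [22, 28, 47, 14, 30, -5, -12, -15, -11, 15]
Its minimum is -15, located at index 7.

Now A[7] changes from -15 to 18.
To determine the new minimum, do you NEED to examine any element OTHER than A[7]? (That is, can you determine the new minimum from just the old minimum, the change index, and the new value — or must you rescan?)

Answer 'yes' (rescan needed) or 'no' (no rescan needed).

Old min = -15 at index 7
Change at index 7: -15 -> 18
Index 7 WAS the min and new value 18 > old min -15. Must rescan other elements to find the new min.
Needs rescan: yes

Answer: yes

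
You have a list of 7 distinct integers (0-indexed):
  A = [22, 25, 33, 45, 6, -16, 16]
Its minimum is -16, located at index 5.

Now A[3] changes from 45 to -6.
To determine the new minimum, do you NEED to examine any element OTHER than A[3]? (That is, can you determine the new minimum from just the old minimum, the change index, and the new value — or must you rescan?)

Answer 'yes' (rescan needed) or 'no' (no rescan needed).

Answer: no

Derivation:
Old min = -16 at index 5
Change at index 3: 45 -> -6
Index 3 was NOT the min. New min = min(-16, -6). No rescan of other elements needed.
Needs rescan: no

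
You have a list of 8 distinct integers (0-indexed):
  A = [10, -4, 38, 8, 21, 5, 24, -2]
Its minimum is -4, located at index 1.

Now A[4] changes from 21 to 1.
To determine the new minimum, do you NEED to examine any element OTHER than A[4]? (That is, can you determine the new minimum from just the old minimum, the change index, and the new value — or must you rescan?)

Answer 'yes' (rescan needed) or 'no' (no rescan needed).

Answer: no

Derivation:
Old min = -4 at index 1
Change at index 4: 21 -> 1
Index 4 was NOT the min. New min = min(-4, 1). No rescan of other elements needed.
Needs rescan: no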